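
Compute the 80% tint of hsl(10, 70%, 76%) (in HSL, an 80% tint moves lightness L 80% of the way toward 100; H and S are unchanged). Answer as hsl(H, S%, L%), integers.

L moves 80% from 76 toward 100: 76 + 19.2 = 95.2 → 95.
H and S are unchanged.

hsl(10, 70%, 95%)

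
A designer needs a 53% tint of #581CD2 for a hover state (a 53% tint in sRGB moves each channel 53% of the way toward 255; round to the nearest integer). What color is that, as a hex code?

#B194EA

#581CD2 is rgb(88, 28, 210).
Lerp each channel 53% toward 255:
  R: 88 + 88.51 = 176.51 → 177
  G: 28 + 0.53×(255−28) = 28 + 120.31 = 148.31 → 148
  B: 210 + 0.53×(255−210) = 210 + 23.85 = 233.85 → 234
rgb(177, 148, 234) = #B194EA.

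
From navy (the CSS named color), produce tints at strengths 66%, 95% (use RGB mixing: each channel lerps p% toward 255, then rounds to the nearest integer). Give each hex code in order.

CSS navy is rgb(0, 0, 128).
66%: (0 + 168.3 = 168.3→168, 0 + 168.3 = 168.3→168, 128 + 83.82 = 211.82→212) → #a8a8d4
95%: (0 + 242.25 = 242.25→242, 0 + 242.25 = 242.25→242, 128 + 120.65 = 248.65→249) → #f2f2f9

#a8a8d4, #f2f2f9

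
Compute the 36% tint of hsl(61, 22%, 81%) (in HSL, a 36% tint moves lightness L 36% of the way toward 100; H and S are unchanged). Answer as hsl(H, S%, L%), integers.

hsl(61, 22%, 88%)

L moves 36% from 81 toward 100: 81 + 6.84 = 87.84 → 88.
H and S are unchanged.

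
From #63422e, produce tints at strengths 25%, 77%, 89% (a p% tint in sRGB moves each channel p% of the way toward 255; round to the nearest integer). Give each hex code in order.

#63422e is rgb(99, 66, 46).
25%: (99 + 39 = 138→138, 66 + 47.25 = 113.25→113, 46 + 52.25 = 98.25→98) → #8a7162
77%: (99 + 120.12 = 219.12→219, 66 + 145.53 = 211.53→212, 46 + 160.93 = 206.93→207) → #dbd4cf
89%: (99 + 138.84 = 237.84→238, 66 + 168.21 = 234.21→234, 46 + 186.01 = 232.01→232) → #eeeae8

#8a7162, #dbd4cf, #eeeae8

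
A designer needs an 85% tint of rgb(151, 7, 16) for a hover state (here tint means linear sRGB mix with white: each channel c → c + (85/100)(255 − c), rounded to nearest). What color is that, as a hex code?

Per channel, c → c + 0.85(255 − c):
  R: 151 + 88.4 = 239.4 → 239
  G: 7 + 210.8 = 217.8 → 218
  B: 16 + 0.85×(255−16) = 16 + 203.15 = 219.15 → 219
rgb(239, 218, 219) = #EFDADB.

#EFDADB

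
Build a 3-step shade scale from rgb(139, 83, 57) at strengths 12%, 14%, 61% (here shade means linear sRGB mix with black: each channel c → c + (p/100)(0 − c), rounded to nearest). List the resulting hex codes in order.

12%: (139 − 16.68 = 122.32→122, 83 − 9.96 = 73.04→73, 57 − 6.84 = 50.16→50) → #7a4932
14%: (139 − 19.46 = 119.54→120, 83 − 11.62 = 71.38→71, 57 − 7.98 = 49.02→49) → #784731
61%: (139 − 84.79 = 54.21→54, 83 − 50.63 = 32.37→32, 57 − 34.77 = 22.23→22) → #362016

#7a4932, #784731, #362016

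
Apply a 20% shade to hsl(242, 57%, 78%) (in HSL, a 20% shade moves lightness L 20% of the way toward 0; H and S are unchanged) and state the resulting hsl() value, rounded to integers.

L moves 20% from 78 toward 0: 78 − 15.6 = 62.4 → 62.
H and S are unchanged.

hsl(242, 57%, 62%)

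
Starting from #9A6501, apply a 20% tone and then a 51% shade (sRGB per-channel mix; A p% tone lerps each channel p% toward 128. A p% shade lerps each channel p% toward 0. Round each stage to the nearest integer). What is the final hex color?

#9A6501 is rgb(154, 101, 1).
Per channel, c → c + 0.2(128 − c):
  R: 154 − 5.2 = 148.8 → 149
  G: 101 + 0.2×(128−101) = 101 + 5.4 = 106.4 → 106
  B: 1 + 0.2×(128−1) = 1 + 25.4 = 26.4 → 26
After the tone: rgb(149, 106, 26) = #956A1A.
Lerp each channel 51% toward 0:
  R: 149 + 0.51×(0−149) = 149 − 75.99 = 73.01 → 73
  G: 106 + 0.51×(0−106) = 106 − 54.06 = 51.94 → 52
  B: 26 − 13.26 = 12.74 → 13
rgb(73, 52, 13) = #49340D.

#49340D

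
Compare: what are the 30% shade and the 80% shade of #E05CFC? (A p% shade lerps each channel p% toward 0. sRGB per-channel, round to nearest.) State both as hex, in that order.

#E05CFC is rgb(224, 92, 252).
30% shade:
  R: 224 − 67.2 = 156.8 → 157
  G: 92 + 0.3×(0−92) = 92 − 27.6 = 64.4 → 64
  B: 252 + 0.3×(0−252) = 252 − 75.6 = 176.4 → 176
  → #9D40B0
80% shade:
  R: 224 + 0.8×(0−224) = 224 − 179.2 = 44.8 → 45
  G: 92 + 0.8×(0−92) = 92 − 73.6 = 18.4 → 18
  B: 252 − 201.6 = 50.4 → 50
  → #2D1232

#9D40B0, #2D1232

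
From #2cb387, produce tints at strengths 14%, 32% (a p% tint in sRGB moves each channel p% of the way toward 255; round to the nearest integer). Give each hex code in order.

#4abe98, #70cbad

#2cb387 is rgb(44, 179, 135).
14%: (44 + 29.54 = 73.54→74, 179 + 10.64 = 189.64→190, 135 + 16.8 = 151.8→152) → #4abe98
32%: (44 + 67.52 = 111.52→112, 179 + 24.32 = 203.32→203, 135 + 38.4 = 173.4→173) → #70cbad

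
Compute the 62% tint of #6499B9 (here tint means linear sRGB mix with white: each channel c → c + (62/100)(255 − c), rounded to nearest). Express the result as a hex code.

#C4D8E4

#6499B9 is rgb(100, 153, 185).
Lerp each channel 62% toward 255:
  R: 100 + 96.1 = 196.1 → 196
  G: 153 + 63.24 = 216.24 → 216
  B: 185 + 0.62×(255−185) = 185 + 43.4 = 228.4 → 228
rgb(196, 216, 228) = #C4D8E4.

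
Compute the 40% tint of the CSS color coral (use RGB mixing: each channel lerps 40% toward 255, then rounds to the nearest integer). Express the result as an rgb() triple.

rgb(255, 178, 150)

CSS coral is rgb(255, 127, 80).
Per channel, c → c + 0.4(255 − c):
  R: 255 + 0.4×(255−255) = 255 + 0 = 255 → 255
  G: 127 + 0.4×(255−127) = 127 + 51.2 = 178.2 → 178
  B: 80 + 0.4×(255−80) = 80 + 70 = 150 → 150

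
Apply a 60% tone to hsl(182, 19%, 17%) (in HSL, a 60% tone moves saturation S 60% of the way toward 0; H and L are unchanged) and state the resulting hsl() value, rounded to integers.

S moves 60% from 19 toward 0: 19 − 11.4 = 7.6 → 8.
H and L are unchanged.

hsl(182, 8%, 17%)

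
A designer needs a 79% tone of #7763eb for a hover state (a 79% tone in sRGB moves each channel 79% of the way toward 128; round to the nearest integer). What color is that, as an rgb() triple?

rgb(126, 122, 150)

#7763eb is rgb(119, 99, 235).
Lerp each channel 79% toward 128:
  R: 119 + 0.79×(128−119) = 119 + 7.11 = 126.11 → 126
  G: 99 + 22.91 = 121.91 → 122
  B: 235 + 0.79×(128−235) = 235 − 84.53 = 150.47 → 150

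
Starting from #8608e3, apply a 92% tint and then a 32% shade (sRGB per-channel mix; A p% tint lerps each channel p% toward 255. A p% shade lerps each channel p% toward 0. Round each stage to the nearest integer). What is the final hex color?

#8608e3 is rgb(134, 8, 227).
Lerp each channel 92% toward 255:
  R: 134 + 0.92×(255−134) = 134 + 111.32 = 245.32 → 245
  G: 8 + 227.24 = 235.24 → 235
  B: 227 + 0.92×(255−227) = 227 + 25.76 = 252.76 → 253
After the tint: rgb(245, 235, 253) = #f5ebfd.
A 32% shade moves each channel 32% toward 0:
  R: 245 + 0.32×(0−245) = 245 − 78.4 = 166.6 → 167
  G: 235 − 75.2 = 159.8 → 160
  B: 253 + 0.32×(0−253) = 253 − 80.96 = 172.04 → 172
rgb(167, 160, 172) = #a7a0ac.

#a7a0ac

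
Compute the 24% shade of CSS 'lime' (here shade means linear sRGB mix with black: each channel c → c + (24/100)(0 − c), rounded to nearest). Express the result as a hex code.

CSS lime is rgb(0, 255, 0).
Per channel, c → c + 0.24(0 − c):
  R: 0 + 0 = 0 → 0
  G: 255 − 61.2 = 193.8 → 194
  B: 0 + 0 = 0 → 0
rgb(0, 194, 0) = #00c200.

#00c200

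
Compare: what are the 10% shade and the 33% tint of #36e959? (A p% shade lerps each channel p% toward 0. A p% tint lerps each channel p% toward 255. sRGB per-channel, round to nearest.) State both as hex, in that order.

#36e959 is rgb(54, 233, 89).
10% shade:
  R: 54 − 5.4 = 48.6 → 49
  G: 233 + 0.1×(0−233) = 233 − 23.3 = 209.7 → 210
  B: 89 − 8.9 = 80.1 → 80
  → #31d250
33% tint:
  R: 54 + 66.33 = 120.33 → 120
  G: 233 + 0.33×(255−233) = 233 + 7.26 = 240.26 → 240
  B: 89 + 54.78 = 143.78 → 144
  → #78f090

#31d250, #78f090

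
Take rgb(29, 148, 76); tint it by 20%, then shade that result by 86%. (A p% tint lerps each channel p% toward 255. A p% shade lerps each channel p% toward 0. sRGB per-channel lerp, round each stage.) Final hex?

A 20% tint moves each channel 20% toward 255:
  R: 29 + 45.2 = 74.2 → 74
  G: 148 + 0.2×(255−148) = 148 + 21.4 = 169.4 → 169
  B: 76 + 35.8 = 111.8 → 112
After the tint: rgb(74, 169, 112) = #4aa970.
Lerp each channel 86% toward 0:
  R: 74 + 0.86×(0−74) = 74 − 63.64 = 10.36 → 10
  G: 169 − 145.34 = 23.66 → 24
  B: 112 + 0.86×(0−112) = 112 − 96.32 = 15.68 → 16
rgb(10, 24, 16) = #0a1810.

#0a1810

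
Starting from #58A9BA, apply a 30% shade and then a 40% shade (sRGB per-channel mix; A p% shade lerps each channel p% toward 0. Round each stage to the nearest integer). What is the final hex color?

#25474E

#58A9BA is rgb(88, 169, 186).
A 30% shade moves each channel 30% toward 0:
  R: 88 − 26.4 = 61.6 → 62
  G: 169 − 50.7 = 118.3 → 118
  B: 186 + 0.3×(0−186) = 186 − 55.8 = 130.2 → 130
After the shade: rgb(62, 118, 130) = #3E7682.
Per channel, c → c + 0.4(0 − c):
  R: 62 − 24.8 = 37.2 → 37
  G: 118 + 0.4×(0−118) = 118 − 47.2 = 70.8 → 71
  B: 130 − 52 = 78 → 78
rgb(37, 71, 78) = #25474E.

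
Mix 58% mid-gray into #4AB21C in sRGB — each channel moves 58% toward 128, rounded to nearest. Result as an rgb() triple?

#4AB21C is rgb(74, 178, 28).
Lerp each channel 58% toward 128:
  R: 74 + 0.58×(128−74) = 74 + 31.32 = 105.32 → 105
  G: 178 − 29 = 149 → 149
  B: 28 + 58 = 86 → 86

rgb(105, 149, 86)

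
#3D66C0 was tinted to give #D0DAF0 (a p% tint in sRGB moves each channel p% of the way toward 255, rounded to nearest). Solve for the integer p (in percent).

#3D66C0 is rgb(61, 102, 192); #D0DAF0 is rgb(208, 218, 240).
On the R channel (widest range): 208 ≈ 61 + (p/100)(255 − 61), so p ≈ 100×(208 − 61)/(255 − 61) = 14700/194 = 75.77.
p = 76 reproduces all three channels after rounding.

76%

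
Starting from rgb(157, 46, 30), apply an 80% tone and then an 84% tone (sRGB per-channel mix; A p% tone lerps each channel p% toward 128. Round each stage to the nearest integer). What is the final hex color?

Per channel, c → c + 0.8(128 − c):
  R: 157 + 0.8×(128−157) = 157 − 23.2 = 133.8 → 134
  G: 46 + 0.8×(128−46) = 46 + 65.6 = 111.6 → 112
  B: 30 + 78.4 = 108.4 → 108
After the tone: rgb(134, 112, 108) = #86706c.
An 84% tone moves each channel 84% toward 128:
  R: 134 + 0.84×(128−134) = 134 − 5.04 = 128.96 → 129
  G: 112 + 13.44 = 125.44 → 125
  B: 108 + 16.8 = 124.8 → 125
rgb(129, 125, 125) = #817d7d.

#817d7d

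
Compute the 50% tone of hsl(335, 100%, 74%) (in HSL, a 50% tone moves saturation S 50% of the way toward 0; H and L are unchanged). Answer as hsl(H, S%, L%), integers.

hsl(335, 50%, 74%)

S moves 50% from 100 toward 0: 100 − 50 = 50 → 50.
H and L are unchanged.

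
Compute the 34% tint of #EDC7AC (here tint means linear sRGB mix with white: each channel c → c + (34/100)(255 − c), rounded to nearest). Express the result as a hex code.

#F3DAC8

#EDC7AC is rgb(237, 199, 172).
Lerp each channel 34% toward 255:
  R: 237 + 0.34×(255−237) = 237 + 6.12 = 243.12 → 243
  G: 199 + 0.34×(255−199) = 199 + 19.04 = 218.04 → 218
  B: 172 + 28.22 = 200.22 → 200
rgb(243, 218, 200) = #F3DAC8.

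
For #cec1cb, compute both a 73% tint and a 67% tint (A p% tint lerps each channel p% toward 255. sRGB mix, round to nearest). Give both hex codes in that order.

#f2eef1, #efebee

#cec1cb is rgb(206, 193, 203).
73% tint:
  R: 206 + 0.73×(255−206) = 206 + 35.77 = 241.77 → 242
  G: 193 + 45.26 = 238.26 → 238
  B: 203 + 0.73×(255−203) = 203 + 37.96 = 240.96 → 241
  → #f2eef1
67% tint:
  R: 206 + 0.67×(255−206) = 206 + 32.83 = 238.83 → 239
  G: 193 + 0.67×(255−193) = 193 + 41.54 = 234.54 → 235
  B: 203 + 34.84 = 237.84 → 238
  → #efebee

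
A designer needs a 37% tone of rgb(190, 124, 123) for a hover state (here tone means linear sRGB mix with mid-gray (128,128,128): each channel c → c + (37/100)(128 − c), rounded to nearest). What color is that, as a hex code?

#A77D7D

A 37% tone moves each channel 37% toward 128:
  R: 190 − 22.94 = 167.06 → 167
  G: 124 + 0.37×(128−124) = 124 + 1.48 = 125.48 → 125
  B: 123 + 1.85 = 124.85 → 125
rgb(167, 125, 125) = #A77D7D.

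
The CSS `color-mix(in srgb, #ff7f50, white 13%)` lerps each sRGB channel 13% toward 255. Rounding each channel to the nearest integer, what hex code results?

#ff7f50 is rgb(255, 127, 80).
A 13% tint moves each channel 13% toward 255:
  R: 255 + 0.13×(255−255) = 255 + 0 = 255 → 255
  G: 127 + 16.64 = 143.64 → 144
  B: 80 + 22.75 = 102.75 → 103
rgb(255, 144, 103) = #ff9067.

#ff9067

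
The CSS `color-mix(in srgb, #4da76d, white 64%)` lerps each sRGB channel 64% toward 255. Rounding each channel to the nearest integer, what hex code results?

#4da76d is rgb(77, 167, 109).
Per channel, c → c + 0.64(255 − c):
  R: 77 + 0.64×(255−77) = 77 + 113.92 = 190.92 → 191
  G: 167 + 0.64×(255−167) = 167 + 56.32 = 223.32 → 223
  B: 109 + 0.64×(255−109) = 109 + 93.44 = 202.44 → 202
rgb(191, 223, 202) = #bfdfca.

#bfdfca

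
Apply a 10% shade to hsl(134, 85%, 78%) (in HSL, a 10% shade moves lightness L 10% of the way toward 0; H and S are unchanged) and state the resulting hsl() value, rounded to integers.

L moves 10% from 78 toward 0: 78 − 7.8 = 70.2 → 70.
H and S are unchanged.

hsl(134, 85%, 70%)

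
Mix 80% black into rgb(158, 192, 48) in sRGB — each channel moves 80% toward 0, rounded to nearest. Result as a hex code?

#20260A

Lerp each channel 80% toward 0:
  R: 158 + 0.8×(0−158) = 158 − 126.4 = 31.6 → 32
  G: 192 + 0.8×(0−192) = 192 − 153.6 = 38.4 → 38
  B: 48 − 38.4 = 9.6 → 10
rgb(32, 38, 10) = #20260A.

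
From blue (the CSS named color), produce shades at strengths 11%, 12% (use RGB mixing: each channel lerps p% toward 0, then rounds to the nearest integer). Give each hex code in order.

CSS blue is rgb(0, 0, 255).
11%: (0→0, 0→0, 255 − 28.05 = 226.95→227) → #0000E3
12%: (0→0, 0→0, 255 − 30.6 = 224.4→224) → #0000E0

#0000E3, #0000E0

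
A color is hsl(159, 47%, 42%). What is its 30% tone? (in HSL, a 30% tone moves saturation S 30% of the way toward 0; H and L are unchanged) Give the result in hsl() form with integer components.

hsl(159, 33%, 42%)

S moves 30% from 47 toward 0: 47 − 14.1 = 32.9 → 33.
H and L are unchanged.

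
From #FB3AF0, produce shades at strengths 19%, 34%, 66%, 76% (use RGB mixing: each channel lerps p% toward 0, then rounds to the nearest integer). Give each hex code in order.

#FB3AF0 is rgb(251, 58, 240).
19%: (251 − 47.69 = 203.31→203, 58 − 11.02 = 46.98→47, 240 − 45.6 = 194.4→194) → #CB2FC2
34%: (251 − 85.34 = 165.66→166, 58 − 19.72 = 38.28→38, 240 − 81.6 = 158.4→158) → #A6269E
66%: (251 − 165.66 = 85.34→85, 58 − 38.28 = 19.72→20, 240 − 158.4 = 81.6→82) → #551452
76%: (251 − 190.76 = 60.24→60, 58 − 44.08 = 13.92→14, 240 − 182.4 = 57.6→58) → #3C0E3A

#CB2FC2, #A6269E, #551452, #3C0E3A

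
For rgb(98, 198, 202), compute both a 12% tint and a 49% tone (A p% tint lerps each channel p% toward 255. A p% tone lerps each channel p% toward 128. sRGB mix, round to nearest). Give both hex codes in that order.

#75CDD0, #71A4A6

12% tint:
  R: 98 + 18.84 = 116.84 → 117
  G: 198 + 6.84 = 204.84 → 205
  B: 202 + 6.36 = 208.36 → 208
  → #75CDD0
49% tone:
  R: 98 + 14.7 = 112.7 → 113
  G: 198 − 34.3 = 163.7 → 164
  B: 202 − 36.26 = 165.74 → 166
  → #71A4A6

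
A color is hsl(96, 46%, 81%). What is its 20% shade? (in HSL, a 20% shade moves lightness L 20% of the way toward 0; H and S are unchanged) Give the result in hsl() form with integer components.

hsl(96, 46%, 65%)

L moves 20% from 81 toward 0: 81 − 16.2 = 64.8 → 65.
H and S are unchanged.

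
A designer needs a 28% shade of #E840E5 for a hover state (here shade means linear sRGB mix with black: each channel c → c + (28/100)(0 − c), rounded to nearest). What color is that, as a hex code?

#A72EA5

#E840E5 is rgb(232, 64, 229).
A 28% shade moves each channel 28% toward 0:
  R: 232 + 0.28×(0−232) = 232 − 64.96 = 167.04 → 167
  G: 64 − 17.92 = 46.08 → 46
  B: 229 − 64.12 = 164.88 → 165
rgb(167, 46, 165) = #A72EA5.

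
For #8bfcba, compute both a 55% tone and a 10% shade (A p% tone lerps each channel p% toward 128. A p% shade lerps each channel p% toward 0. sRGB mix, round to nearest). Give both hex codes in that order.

#8bfcba is rgb(139, 252, 186).
55% tone:
  R: 139 − 6.05 = 132.95 → 133
  G: 252 + 0.55×(128−252) = 252 − 68.2 = 183.8 → 184
  B: 186 − 31.9 = 154.1 → 154
  → #85b89a
10% shade:
  R: 139 − 13.9 = 125.1 → 125
  G: 252 + 0.1×(0−252) = 252 − 25.2 = 226.8 → 227
  B: 186 + 0.1×(0−186) = 186 − 18.6 = 167.4 → 167
  → #7de3a7

#85b89a, #7de3a7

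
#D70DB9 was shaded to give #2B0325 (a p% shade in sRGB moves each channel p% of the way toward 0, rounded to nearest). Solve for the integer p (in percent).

80%

#D70DB9 is rgb(215, 13, 185); #2B0325 is rgb(43, 3, 37).
On the R channel (widest range): 43 ≈ 215 + (p/100)(0 − 215), so p ≈ 100×(43 − 215)/(0 − 215) = -17200/-215 = 80.00.
p = 80 reproduces all three channels after rounding.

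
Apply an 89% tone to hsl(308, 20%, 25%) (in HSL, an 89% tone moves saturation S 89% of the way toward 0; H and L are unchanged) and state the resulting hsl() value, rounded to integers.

hsl(308, 2%, 25%)

S moves 89% from 20 toward 0: 20 − 17.8 = 2.2 → 2.
H and L are unchanged.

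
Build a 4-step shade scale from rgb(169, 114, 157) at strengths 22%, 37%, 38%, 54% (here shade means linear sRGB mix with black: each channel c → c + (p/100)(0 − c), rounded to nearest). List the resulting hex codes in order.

#84597a, #6a4863, #694761, #4e3448

22%: (169 − 37.18 = 131.82→132, 114 − 25.08 = 88.92→89, 157 − 34.54 = 122.46→122) → #84597a
37%: (169 − 62.53 = 106.47→106, 114 − 42.18 = 71.82→72, 157 − 58.09 = 98.91→99) → #6a4863
38%: (169 − 64.22 = 104.78→105, 114 − 43.32 = 70.68→71, 157 − 59.66 = 97.34→97) → #694761
54%: (169 − 91.26 = 77.74→78, 114 − 61.56 = 52.44→52, 157 − 84.78 = 72.22→72) → #4e3448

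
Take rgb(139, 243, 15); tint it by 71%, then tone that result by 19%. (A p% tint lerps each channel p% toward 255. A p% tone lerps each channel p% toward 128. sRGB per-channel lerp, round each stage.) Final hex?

Per channel, c → c + 0.71(255 − c):
  R: 139 + 0.71×(255−139) = 139 + 82.36 = 221.36 → 221
  G: 243 + 0.71×(255−243) = 243 + 8.52 = 251.52 → 252
  B: 15 + 0.71×(255−15) = 15 + 170.4 = 185.4 → 185
After the tint: rgb(221, 252, 185) = #DDFCB9.
Lerp each channel 19% toward 128:
  R: 221 − 17.67 = 203.33 → 203
  G: 252 − 23.56 = 228.44 → 228
  B: 185 + 0.19×(128−185) = 185 − 10.83 = 174.17 → 174
rgb(203, 228, 174) = #CBE4AE.

#CBE4AE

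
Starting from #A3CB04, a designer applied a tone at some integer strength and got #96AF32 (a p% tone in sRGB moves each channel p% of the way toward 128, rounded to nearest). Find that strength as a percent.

#A3CB04 is rgb(163, 203, 4); #96AF32 is rgb(150, 175, 50).
On the B channel (widest range): 50 ≈ 4 + (p/100)(128 − 4), so p ≈ 100×(50 − 4)/(128 − 4) = 4600/124 = 37.10.
p = 37 reproduces all three channels after rounding.

37%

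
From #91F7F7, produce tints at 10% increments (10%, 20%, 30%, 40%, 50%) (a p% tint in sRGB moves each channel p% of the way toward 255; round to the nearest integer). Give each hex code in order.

#91F7F7 is rgb(145, 247, 247).
10%: (145 + 11 = 156→156, 247 + 0.8 = 247.8→248, 247 + 0.8 = 247.8→248) → #9CF8F8
20%: (145 + 22 = 167→167, 247 + 1.6 = 248.6→249, 247 + 1.6 = 248.6→249) → #A7F9F9
30%: (145 + 33 = 178→178, 247 + 2.4 = 249.4→249, 247 + 2.4 = 249.4→249) → #B2F9F9
40%: (145 + 44 = 189→189, 247 + 3.2 = 250.2→250, 247 + 3.2 = 250.2→250) → #BDFAFA
50%: (145 + 55 = 200→200, 247 + 4 = 251→251, 247 + 4 = 251→251) → #C8FBFB

#9CF8F8, #A7F9F9, #B2F9F9, #BDFAFA, #C8FBFB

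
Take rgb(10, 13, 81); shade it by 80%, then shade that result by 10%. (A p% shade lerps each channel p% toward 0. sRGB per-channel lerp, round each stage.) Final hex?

#02030E

An 80% shade moves each channel 80% toward 0:
  R: 10 − 8 = 2 → 2
  G: 13 + 0.8×(0−13) = 13 − 10.4 = 2.6 → 3
  B: 81 + 0.8×(0−81) = 81 − 64.8 = 16.2 → 16
After the shade: rgb(2, 3, 16) = #020310.
Per channel, c → c + 0.1(0 − c):
  R: 2 + 0.1×(0−2) = 2 − 0.2 = 1.8 → 2
  G: 3 + 0.1×(0−3) = 3 − 0.3 = 2.7 → 3
  B: 16 − 1.6 = 14.4 → 14
rgb(2, 3, 14) = #02030E.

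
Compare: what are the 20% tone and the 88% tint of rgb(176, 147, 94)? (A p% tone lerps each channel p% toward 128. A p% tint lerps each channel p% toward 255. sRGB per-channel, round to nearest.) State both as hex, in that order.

20% tone:
  R: 176 + 0.2×(128−176) = 176 − 9.6 = 166.4 → 166
  G: 147 − 3.8 = 143.2 → 143
  B: 94 + 0.2×(128−94) = 94 + 6.8 = 100.8 → 101
  → #A68F65
88% tint:
  R: 176 + 69.52 = 245.52 → 246
  G: 147 + 0.88×(255−147) = 147 + 95.04 = 242.04 → 242
  B: 94 + 141.68 = 235.68 → 236
  → #F6F2EC

#A68F65, #F6F2EC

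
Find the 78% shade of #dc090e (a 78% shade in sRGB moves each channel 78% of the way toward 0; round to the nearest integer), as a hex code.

#dc090e is rgb(220, 9, 14).
A 78% shade moves each channel 78% toward 0:
  R: 220 + 0.78×(0−220) = 220 − 171.6 = 48.4 → 48
  G: 9 − 7.02 = 1.98 → 2
  B: 14 + 0.78×(0−14) = 14 − 10.92 = 3.08 → 3
rgb(48, 2, 3) = #300203.

#300203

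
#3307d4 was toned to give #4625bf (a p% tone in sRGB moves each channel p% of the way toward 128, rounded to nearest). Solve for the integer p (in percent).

25%

#3307d4 is rgb(51, 7, 212); #4625bf is rgb(70, 37, 191).
On the G channel (widest range): 37 ≈ 7 + (p/100)(128 − 7), so p ≈ 100×(37 − 7)/(128 − 7) = 3000/121 = 24.79.
p = 25 reproduces all three channels after rounding.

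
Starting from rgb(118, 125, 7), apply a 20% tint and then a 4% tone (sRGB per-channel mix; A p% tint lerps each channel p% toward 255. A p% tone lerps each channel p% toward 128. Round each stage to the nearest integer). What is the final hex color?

#90963c

Lerp each channel 20% toward 255:
  R: 118 + 0.2×(255−118) = 118 + 27.4 = 145.4 → 145
  G: 125 + 0.2×(255−125) = 125 + 26 = 151 → 151
  B: 7 + 0.2×(255−7) = 7 + 49.6 = 56.6 → 57
After the tint: rgb(145, 151, 57) = #919739.
Lerp each channel 4% toward 128:
  R: 145 − 0.68 = 144.32 → 144
  G: 151 − 0.92 = 150.08 → 150
  B: 57 + 0.04×(128−57) = 57 + 2.84 = 59.84 → 60
rgb(144, 150, 60) = #90963c.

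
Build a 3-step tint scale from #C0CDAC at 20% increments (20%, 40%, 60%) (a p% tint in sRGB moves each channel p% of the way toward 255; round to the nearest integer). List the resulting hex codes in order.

#C0CDAC is rgb(192, 205, 172).
20%: (192 + 12.6 = 204.6→205, 205 + 10 = 215→215, 172 + 16.6 = 188.6→189) → #CDD7BD
40%: (192 + 25.2 = 217.2→217, 205 + 20 = 225→225, 172 + 33.2 = 205.2→205) → #D9E1CD
60%: (192 + 37.8 = 229.8→230, 205 + 30 = 235→235, 172 + 49.8 = 221.8→222) → #E6EBDE

#CDD7BD, #D9E1CD, #E6EBDE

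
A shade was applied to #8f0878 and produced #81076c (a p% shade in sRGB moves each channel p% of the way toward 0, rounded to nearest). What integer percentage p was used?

10%

#8f0878 is rgb(143, 8, 120); #81076c is rgb(129, 7, 108).
On the R channel (widest range): 129 ≈ 143 + (p/100)(0 − 143), so p ≈ 100×(129 − 143)/(0 − 143) = -1400/-143 = 9.79.
p = 10 reproduces all three channels after rounding.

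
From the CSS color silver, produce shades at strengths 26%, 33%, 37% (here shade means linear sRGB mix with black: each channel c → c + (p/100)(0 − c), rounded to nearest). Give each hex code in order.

#8E8E8E, #818181, #797979

CSS silver is rgb(192, 192, 192).
26%: (192 − 49.92 = 142.08→142, 192 − 49.92 = 142.08→142, 192 − 49.92 = 142.08→142) → #8E8E8E
33%: (192 − 63.36 = 128.64→129, 192 − 63.36 = 128.64→129, 192 − 63.36 = 128.64→129) → #818181
37%: (192 − 71.04 = 120.96→121, 192 − 71.04 = 120.96→121, 192 − 71.04 = 120.96→121) → #797979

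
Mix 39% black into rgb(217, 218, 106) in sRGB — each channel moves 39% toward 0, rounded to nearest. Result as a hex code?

#848541

Lerp each channel 39% toward 0:
  R: 217 + 0.39×(0−217) = 217 − 84.63 = 132.37 → 132
  G: 218 + 0.39×(0−218) = 218 − 85.02 = 132.98 → 133
  B: 106 + 0.39×(0−106) = 106 − 41.34 = 64.66 → 65
rgb(132, 133, 65) = #848541.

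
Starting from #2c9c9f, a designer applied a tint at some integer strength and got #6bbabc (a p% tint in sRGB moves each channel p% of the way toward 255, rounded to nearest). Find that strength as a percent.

#2c9c9f is rgb(44, 156, 159); #6bbabc is rgb(107, 186, 188).
On the R channel (widest range): 107 ≈ 44 + (p/100)(255 − 44), so p ≈ 100×(107 − 44)/(255 − 44) = 6300/211 = 29.86.
p = 30 reproduces all three channels after rounding.

30%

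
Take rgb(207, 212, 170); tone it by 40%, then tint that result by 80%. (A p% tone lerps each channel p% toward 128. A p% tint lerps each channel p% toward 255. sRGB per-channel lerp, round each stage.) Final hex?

Per channel, c → c + 0.4(128 − c):
  R: 207 + 0.4×(128−207) = 207 − 31.6 = 175.4 → 175
  G: 212 + 0.4×(128−212) = 212 − 33.6 = 178.4 → 178
  B: 170 + 0.4×(128−170) = 170 − 16.8 = 153.2 → 153
After the tone: rgb(175, 178, 153) = #AFB299.
Per channel, c → c + 0.8(255 − c):
  R: 175 + 64 = 239 → 239
  G: 178 + 61.6 = 239.6 → 240
  B: 153 + 0.8×(255−153) = 153 + 81.6 = 234.6 → 235
rgb(239, 240, 235) = #EFF0EB.

#EFF0EB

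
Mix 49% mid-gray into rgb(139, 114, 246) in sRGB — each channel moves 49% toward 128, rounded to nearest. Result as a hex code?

A 49% tone moves each channel 49% toward 128:
  R: 139 + 0.49×(128−139) = 139 − 5.39 = 133.61 → 134
  G: 114 + 0.49×(128−114) = 114 + 6.86 = 120.86 → 121
  B: 246 − 57.82 = 188.18 → 188
rgb(134, 121, 188) = #8679bc.

#8679bc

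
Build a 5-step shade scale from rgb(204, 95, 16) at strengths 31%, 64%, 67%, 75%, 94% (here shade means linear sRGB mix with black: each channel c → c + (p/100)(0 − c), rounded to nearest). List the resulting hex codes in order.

#8D420B, #492206, #431F05, #331804, #0C0601

31%: (204 − 63.24 = 140.76→141, 95 − 29.45 = 65.55→66, 16 − 4.96 = 11.04→11) → #8D420B
64%: (204 − 130.56 = 73.44→73, 95 − 60.8 = 34.2→34, 16 − 10.24 = 5.76→6) → #492206
67%: (204 − 136.68 = 67.32→67, 95 − 63.65 = 31.35→31, 16 − 10.72 = 5.28→5) → #431F05
75%: (204 − 153 = 51→51, 95 − 71.25 = 23.75→24, 16 − 12 = 4→4) → #331804
94%: (204 − 191.76 = 12.24→12, 95 − 89.3 = 5.7→6, 16 − 15.04 = 0.96→1) → #0C0601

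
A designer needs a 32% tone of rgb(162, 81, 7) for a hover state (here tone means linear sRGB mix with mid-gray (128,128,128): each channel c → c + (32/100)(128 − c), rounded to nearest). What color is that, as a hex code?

#97602E

A 32% tone moves each channel 32% toward 128:
  R: 162 + 0.32×(128−162) = 162 − 10.88 = 151.12 → 151
  G: 81 + 15.04 = 96.04 → 96
  B: 7 + 38.72 = 45.72 → 46
rgb(151, 96, 46) = #97602E.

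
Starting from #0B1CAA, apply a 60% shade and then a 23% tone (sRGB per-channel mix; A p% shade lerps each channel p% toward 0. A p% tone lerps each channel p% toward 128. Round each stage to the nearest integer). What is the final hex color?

#212652

#0B1CAA is rgb(11, 28, 170).
Lerp each channel 60% toward 0:
  R: 11 + 0.6×(0−11) = 11 − 6.6 = 4.4 → 4
  G: 28 + 0.6×(0−28) = 28 − 16.8 = 11.2 → 11
  B: 170 + 0.6×(0−170) = 170 − 102 = 68 → 68
After the shade: rgb(4, 11, 68) = #040B44.
A 23% tone moves each channel 23% toward 128:
  R: 4 + 0.23×(128−4) = 4 + 28.52 = 32.52 → 33
  G: 11 + 0.23×(128−11) = 11 + 26.91 = 37.91 → 38
  B: 68 + 13.8 = 81.8 → 82
rgb(33, 38, 82) = #212652.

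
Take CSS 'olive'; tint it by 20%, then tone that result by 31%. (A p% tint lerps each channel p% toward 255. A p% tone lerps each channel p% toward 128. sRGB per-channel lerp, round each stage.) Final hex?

CSS olive is rgb(128, 128, 0).
A 20% tint moves each channel 20% toward 255:
  R: 128 + 25.4 = 153.4 → 153
  G: 128 + 0.2×(255−128) = 128 + 25.4 = 153.4 → 153
  B: 0 + 0.2×(255−0) = 0 + 51 = 51 → 51
After the tint: rgb(153, 153, 51) = #999933.
Lerp each channel 31% toward 128:
  R: 153 − 7.75 = 145.25 → 145
  G: 153 − 7.75 = 145.25 → 145
  B: 51 + 23.87 = 74.87 → 75
rgb(145, 145, 75) = #91914B.

#91914B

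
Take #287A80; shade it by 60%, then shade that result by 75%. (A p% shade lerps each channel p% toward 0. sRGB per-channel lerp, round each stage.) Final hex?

#040C0D

#287A80 is rgb(40, 122, 128).
Lerp each channel 60% toward 0:
  R: 40 − 24 = 16 → 16
  G: 122 + 0.6×(0−122) = 122 − 73.2 = 48.8 → 49
  B: 128 + 0.6×(0−128) = 128 − 76.8 = 51.2 → 51
After the shade: rgb(16, 49, 51) = #103133.
Per channel, c → c + 0.75(0 − c):
  R: 16 + 0.75×(0−16) = 16 − 12 = 4 → 4
  G: 49 + 0.75×(0−49) = 49 − 36.75 = 12.25 → 12
  B: 51 + 0.75×(0−51) = 51 − 38.25 = 12.75 → 13
rgb(4, 12, 13) = #040C0D.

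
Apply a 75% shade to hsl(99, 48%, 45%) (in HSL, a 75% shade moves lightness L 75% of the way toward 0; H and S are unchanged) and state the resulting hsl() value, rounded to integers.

hsl(99, 48%, 11%)

L moves 75% from 45 toward 0: 45 − 33.75 = 11.25 → 11.
H and S are unchanged.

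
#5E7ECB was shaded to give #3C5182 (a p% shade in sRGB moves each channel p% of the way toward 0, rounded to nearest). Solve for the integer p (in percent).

36%

#5E7ECB is rgb(94, 126, 203); #3C5182 is rgb(60, 81, 130).
On the B channel (widest range): 130 ≈ 203 + (p/100)(0 − 203), so p ≈ 100×(130 − 203)/(0 − 203) = -7300/-203 = 35.96.
p = 36 reproduces all three channels after rounding.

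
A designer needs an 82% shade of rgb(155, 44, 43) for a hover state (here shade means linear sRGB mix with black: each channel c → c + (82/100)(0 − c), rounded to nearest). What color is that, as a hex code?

#1C0808

Lerp each channel 82% toward 0:
  R: 155 + 0.82×(0−155) = 155 − 127.1 = 27.9 → 28
  G: 44 + 0.82×(0−44) = 44 − 36.08 = 7.92 → 8
  B: 43 − 35.26 = 7.74 → 8
rgb(28, 8, 8) = #1C0808.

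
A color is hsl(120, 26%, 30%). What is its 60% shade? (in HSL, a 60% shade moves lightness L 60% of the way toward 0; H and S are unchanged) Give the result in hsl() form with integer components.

hsl(120, 26%, 12%)

L moves 60% from 30 toward 0: 30 − 18 = 12 → 12.
H and S are unchanged.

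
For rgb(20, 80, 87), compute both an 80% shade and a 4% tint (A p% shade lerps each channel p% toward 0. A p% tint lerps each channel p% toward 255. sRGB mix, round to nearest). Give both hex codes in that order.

80% shade:
  R: 20 + 0.8×(0−20) = 20 − 16 = 4 → 4
  G: 80 − 64 = 16 → 16
  B: 87 − 69.6 = 17.4 → 17
  → #041011
4% tint:
  R: 20 + 9.4 = 29.4 → 29
  G: 80 + 7 = 87 → 87
  B: 87 + 6.72 = 93.72 → 94
  → #1D575E

#041011, #1D575E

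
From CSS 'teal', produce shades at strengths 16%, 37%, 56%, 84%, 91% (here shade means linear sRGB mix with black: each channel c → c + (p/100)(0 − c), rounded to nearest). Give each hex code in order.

CSS teal is rgb(0, 128, 128).
16%: (0→0, 128 − 20.48 = 107.52→108, 128 − 20.48 = 107.52→108) → #006C6C
37%: (0→0, 128 − 47.36 = 80.64→81, 128 − 47.36 = 80.64→81) → #005151
56%: (0→0, 128 − 71.68 = 56.32→56, 128 − 71.68 = 56.32→56) → #003838
84%: (0→0, 128 − 107.52 = 20.48→20, 128 − 107.52 = 20.48→20) → #001414
91%: (0→0, 128 − 116.48 = 11.52→12, 128 − 116.48 = 11.52→12) → #000C0C

#006C6C, #005151, #003838, #001414, #000C0C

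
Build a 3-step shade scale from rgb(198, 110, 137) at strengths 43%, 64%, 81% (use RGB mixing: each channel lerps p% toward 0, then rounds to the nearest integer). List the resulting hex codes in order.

43%: (198 − 85.14 = 112.86→113, 110 − 47.3 = 62.7→63, 137 − 58.91 = 78.09→78) → #713f4e
64%: (198 − 126.72 = 71.28→71, 110 − 70.4 = 39.6→40, 137 − 87.68 = 49.32→49) → #472831
81%: (198 − 160.38 = 37.62→38, 110 − 89.1 = 20.9→21, 137 − 110.97 = 26.03→26) → #26151a

#713f4e, #472831, #26151a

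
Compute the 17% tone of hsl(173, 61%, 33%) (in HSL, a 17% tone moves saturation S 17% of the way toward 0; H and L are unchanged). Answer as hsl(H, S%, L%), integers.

S moves 17% from 61 toward 0: 61 − 10.37 = 50.63 → 51.
H and L are unchanged.

hsl(173, 51%, 33%)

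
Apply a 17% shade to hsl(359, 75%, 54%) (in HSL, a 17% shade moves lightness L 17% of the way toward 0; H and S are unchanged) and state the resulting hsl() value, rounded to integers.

L moves 17% from 54 toward 0: 54 − 9.18 = 44.82 → 45.
H and S are unchanged.

hsl(359, 75%, 45%)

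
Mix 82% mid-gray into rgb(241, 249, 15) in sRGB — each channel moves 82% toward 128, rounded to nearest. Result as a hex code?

Per channel, c → c + 0.82(128 − c):
  R: 241 + 0.82×(128−241) = 241 − 92.66 = 148.34 → 148
  G: 249 + 0.82×(128−249) = 249 − 99.22 = 149.78 → 150
  B: 15 + 0.82×(128−15) = 15 + 92.66 = 107.66 → 108
rgb(148, 150, 108) = #94966c.

#94966c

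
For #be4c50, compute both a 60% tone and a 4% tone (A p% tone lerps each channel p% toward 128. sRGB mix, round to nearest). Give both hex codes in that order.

#996b6d, #bc4e52

#be4c50 is rgb(190, 76, 80).
60% tone:
  R: 190 − 37.2 = 152.8 → 153
  G: 76 + 31.2 = 107.2 → 107
  B: 80 + 28.8 = 108.8 → 109
  → #996b6d
4% tone:
  R: 190 + 0.04×(128−190) = 190 − 2.48 = 187.52 → 188
  G: 76 + 2.08 = 78.08 → 78
  B: 80 + 0.04×(128−80) = 80 + 1.92 = 81.92 → 82
  → #bc4e52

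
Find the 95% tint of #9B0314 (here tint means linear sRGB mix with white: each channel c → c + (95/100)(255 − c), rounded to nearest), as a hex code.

#9B0314 is rgb(155, 3, 20).
A 95% tint moves each channel 95% toward 255:
  R: 155 + 0.95×(255−155) = 155 + 95 = 250 → 250
  G: 3 + 0.95×(255−3) = 3 + 239.4 = 242.4 → 242
  B: 20 + 0.95×(255−20) = 20 + 223.25 = 243.25 → 243
rgb(250, 242, 243) = #FAF2F3.

#FAF2F3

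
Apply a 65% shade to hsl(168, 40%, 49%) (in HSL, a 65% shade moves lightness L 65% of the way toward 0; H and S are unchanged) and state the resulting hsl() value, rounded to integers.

hsl(168, 40%, 17%)

L moves 65% from 49 toward 0: 49 − 31.85 = 17.15 → 17.
H and S are unchanged.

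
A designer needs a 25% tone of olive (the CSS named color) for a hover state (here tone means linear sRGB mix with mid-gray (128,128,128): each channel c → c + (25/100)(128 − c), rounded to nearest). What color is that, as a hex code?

CSS olive is rgb(128, 128, 0).
Per channel, c → c + 0.25(128 − c):
  R: 128 + 0 = 128 → 128
  G: 128 + 0 = 128 → 128
  B: 0 + 0.25×(128−0) = 0 + 32 = 32 → 32
rgb(128, 128, 32) = #808020.

#808020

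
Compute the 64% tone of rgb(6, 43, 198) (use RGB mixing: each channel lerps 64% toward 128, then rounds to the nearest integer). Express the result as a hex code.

#546199

Per channel, c → c + 0.64(128 − c):
  R: 6 + 0.64×(128−6) = 6 + 78.08 = 84.08 → 84
  G: 43 + 54.4 = 97.4 → 97
  B: 198 + 0.64×(128−198) = 198 − 44.8 = 153.2 → 153
rgb(84, 97, 153) = #546199.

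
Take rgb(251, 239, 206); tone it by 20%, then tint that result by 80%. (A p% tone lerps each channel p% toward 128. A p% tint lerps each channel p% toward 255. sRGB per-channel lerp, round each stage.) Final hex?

Lerp each channel 20% toward 128:
  R: 251 + 0.2×(128−251) = 251 − 24.6 = 226.4 → 226
  G: 239 − 22.2 = 216.8 → 217
  B: 206 − 15.6 = 190.4 → 190
After the tone: rgb(226, 217, 190) = #e2d9be.
Per channel, c → c + 0.8(255 − c):
  R: 226 + 23.2 = 249.2 → 249
  G: 217 + 30.4 = 247.4 → 247
  B: 190 + 52 = 242 → 242
rgb(249, 247, 242) = #f9f7f2.

#f9f7f2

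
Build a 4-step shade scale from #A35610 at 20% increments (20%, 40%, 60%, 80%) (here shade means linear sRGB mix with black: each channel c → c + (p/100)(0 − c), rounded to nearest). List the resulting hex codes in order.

#82450D, #62340A, #412206, #211103

#A35610 is rgb(163, 86, 16).
20%: (163 − 32.6 = 130.4→130, 86 − 17.2 = 68.8→69, 16 − 3.2 = 12.8→13) → #82450D
40%: (163 − 65.2 = 97.8→98, 86 − 34.4 = 51.6→52, 16 − 6.4 = 9.6→10) → #62340A
60%: (163 − 97.8 = 65.2→65, 86 − 51.6 = 34.4→34, 16 − 9.6 = 6.4→6) → #412206
80%: (163 − 130.4 = 32.6→33, 86 − 68.8 = 17.2→17, 16 − 12.8 = 3.2→3) → #211103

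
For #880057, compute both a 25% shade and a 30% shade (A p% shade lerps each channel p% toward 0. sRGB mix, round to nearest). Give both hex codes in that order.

#880057 is rgb(136, 0, 87).
25% shade:
  R: 136 + 0.25×(0−136) = 136 − 34 = 102 → 102
  G: 0 + 0.25×(0−0) = 0 + 0 = 0 → 0
  B: 87 − 21.75 = 65.25 → 65
  → #660041
30% shade:
  R: 136 − 40.8 = 95.2 → 95
  G: 0 + 0.3×(0−0) = 0 + 0 = 0 → 0
  B: 87 − 26.1 = 60.9 → 61
  → #5F003D

#660041, #5F003D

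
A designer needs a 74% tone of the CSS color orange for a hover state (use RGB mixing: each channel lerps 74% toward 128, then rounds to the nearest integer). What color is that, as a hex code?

#A18A5F

CSS orange is rgb(255, 165, 0).
Per channel, c → c + 0.74(128 − c):
  R: 255 − 93.98 = 161.02 → 161
  G: 165 − 27.38 = 137.62 → 138
  B: 0 + 94.72 = 94.72 → 95
rgb(161, 138, 95) = #A18A5F.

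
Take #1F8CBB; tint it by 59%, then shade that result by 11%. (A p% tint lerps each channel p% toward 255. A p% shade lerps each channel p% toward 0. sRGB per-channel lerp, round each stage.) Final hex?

#1F8CBB is rgb(31, 140, 187).
Per channel, c → c + 0.59(255 − c):
  R: 31 + 132.16 = 163.16 → 163
  G: 140 + 67.85 = 207.85 → 208
  B: 187 + 0.59×(255−187) = 187 + 40.12 = 227.12 → 227
After the tint: rgb(163, 208, 227) = #A3D0E3.
Per channel, c → c + 0.11(0 − c):
  R: 163 − 17.93 = 145.07 → 145
  G: 208 − 22.88 = 185.12 → 185
  B: 227 + 0.11×(0−227) = 227 − 24.97 = 202.03 → 202
rgb(145, 185, 202) = #91B9CA.

#91B9CA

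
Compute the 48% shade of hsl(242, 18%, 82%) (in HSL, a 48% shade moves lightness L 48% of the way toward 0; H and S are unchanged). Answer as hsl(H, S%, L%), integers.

hsl(242, 18%, 43%)

L moves 48% from 82 toward 0: 82 − 39.36 = 42.64 → 43.
H and S are unchanged.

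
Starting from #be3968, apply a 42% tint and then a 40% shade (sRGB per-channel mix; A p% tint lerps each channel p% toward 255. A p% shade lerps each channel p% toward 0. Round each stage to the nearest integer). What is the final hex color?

#825464

#be3968 is rgb(190, 57, 104).
Lerp each channel 42% toward 255:
  R: 190 + 27.3 = 217.3 → 217
  G: 57 + 83.16 = 140.16 → 140
  B: 104 + 0.42×(255−104) = 104 + 63.42 = 167.42 → 167
After the tint: rgb(217, 140, 167) = #d98ca7.
A 40% shade moves each channel 40% toward 0:
  R: 217 + 0.4×(0−217) = 217 − 86.8 = 130.2 → 130
  G: 140 + 0.4×(0−140) = 140 − 56 = 84 → 84
  B: 167 + 0.4×(0−167) = 167 − 66.8 = 100.2 → 100
rgb(130, 84, 100) = #825464.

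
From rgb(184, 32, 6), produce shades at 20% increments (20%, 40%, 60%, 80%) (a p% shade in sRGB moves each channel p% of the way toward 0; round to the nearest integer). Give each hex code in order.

20%: (184 − 36.8 = 147.2→147, 32 − 6.4 = 25.6→26, 6 − 1.2 = 4.8→5) → #931A05
40%: (184 − 73.6 = 110.4→110, 32 − 12.8 = 19.2→19, 6 − 2.4 = 3.6→4) → #6E1304
60%: (184 − 110.4 = 73.6→74, 32 − 19.2 = 12.8→13, 6 − 3.6 = 2.4→2) → #4A0D02
80%: (184 − 147.2 = 36.8→37, 32 − 25.6 = 6.4→6, 6 − 4.8 = 1.2→1) → #250601

#931A05, #6E1304, #4A0D02, #250601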